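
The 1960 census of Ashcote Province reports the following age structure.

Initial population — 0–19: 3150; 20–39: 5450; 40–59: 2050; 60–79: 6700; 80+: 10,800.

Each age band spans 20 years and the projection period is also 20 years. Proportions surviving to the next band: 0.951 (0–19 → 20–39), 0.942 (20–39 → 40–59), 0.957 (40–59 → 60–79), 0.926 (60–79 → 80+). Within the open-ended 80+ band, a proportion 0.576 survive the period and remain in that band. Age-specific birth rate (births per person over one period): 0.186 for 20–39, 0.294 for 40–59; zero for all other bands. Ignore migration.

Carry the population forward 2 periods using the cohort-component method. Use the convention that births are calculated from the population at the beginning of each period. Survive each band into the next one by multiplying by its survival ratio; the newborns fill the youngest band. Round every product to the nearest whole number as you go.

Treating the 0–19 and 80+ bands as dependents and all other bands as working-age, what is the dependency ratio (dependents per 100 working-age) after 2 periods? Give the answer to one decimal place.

119.1

Call the groups 1 to 5, youngest first.
After projecting period 1:
Births: 5450 * 0.186 = 1014 ; 2050 * 0.294 = 603 → total 1617
Group 2: 3150 * 0.951 = 2996
Group 3: 5450 * 0.942 = 5134
Group 4: 2050 * 0.957 = 1962
Group 5: 6700 * 0.926 + 10800 * 0.576 = 6204 + 6221 = 12425
Population now: 0–19=1617, 20–39=2996, 40–59=5134, 60–79=1962, 80+=12425
After projecting period 2:
Births: 2996 * 0.186 = 557 ; 5134 * 0.294 = 1509 → total 2066
Group 2: 1617 * 0.951 = 1538
Group 3: 2996 * 0.942 = 2822
Group 4: 5134 * 0.957 = 4913
Group 5: 1962 * 0.926 + 12425 * 0.576 = 1817 + 7157 = 8974
Population now: 0–19=2066, 20–39=1538, 40–59=2822, 60–79=4913, 80+=8974
Dependents (band 0–19 + band 80+) = 2066 + 8974 = 11040; working-age = 9273; ratio = 11040/9273 × 100 = 119.1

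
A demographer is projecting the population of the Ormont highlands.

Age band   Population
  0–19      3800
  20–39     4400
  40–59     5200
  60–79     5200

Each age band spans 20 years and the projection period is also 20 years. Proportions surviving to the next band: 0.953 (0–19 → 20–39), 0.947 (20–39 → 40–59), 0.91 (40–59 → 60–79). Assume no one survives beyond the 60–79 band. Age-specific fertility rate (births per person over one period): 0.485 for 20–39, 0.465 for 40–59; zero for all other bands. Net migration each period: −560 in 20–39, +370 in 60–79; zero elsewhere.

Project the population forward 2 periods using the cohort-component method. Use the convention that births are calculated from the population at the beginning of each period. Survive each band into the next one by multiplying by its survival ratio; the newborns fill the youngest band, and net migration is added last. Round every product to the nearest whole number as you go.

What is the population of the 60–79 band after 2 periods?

4162

Call the bands 1 to 4, youngest first.
— Period 1 —
Births: 4400 * 0.485 = 2134 ; 5200 * 0.465 = 2418 → 4552
Band 2: 3800 * 0.953 = 3621
Band 3: 4400 * 0.947 = 4167
Band 4: 5200 * 0.91 = 4732
Net migration: Band 2 − 560 → 3061; Band 4 + 370 → 5102
Giving 4552 / 3061 / 4167 / 5102.
— Period 2 —
Births: 3061 * 0.485 = 1485 ; 4167 * 0.465 = 1938 → 3423
Band 2: 4552 * 0.953 = 4338
Band 3: 3061 * 0.947 = 2899
Band 4: 4167 * 0.91 = 3792
Net migration: Band 2 − 560 → 3778; Band 4 + 370 → 4162
Giving 3423 / 3778 / 2899 / 4162.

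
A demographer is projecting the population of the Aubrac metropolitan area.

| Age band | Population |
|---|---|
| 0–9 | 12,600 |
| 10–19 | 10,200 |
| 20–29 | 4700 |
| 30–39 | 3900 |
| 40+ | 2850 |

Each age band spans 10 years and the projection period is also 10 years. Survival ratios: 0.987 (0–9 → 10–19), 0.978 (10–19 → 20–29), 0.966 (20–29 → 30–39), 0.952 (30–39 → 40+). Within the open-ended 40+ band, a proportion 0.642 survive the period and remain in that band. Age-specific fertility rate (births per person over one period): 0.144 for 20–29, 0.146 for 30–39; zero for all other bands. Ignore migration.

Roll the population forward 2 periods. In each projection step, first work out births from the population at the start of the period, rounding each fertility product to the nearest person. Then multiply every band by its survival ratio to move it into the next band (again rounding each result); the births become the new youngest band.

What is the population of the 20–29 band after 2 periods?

12162

(Groups numbered youngest = 1 to oldest = 5.)
After projecting period 1:
Births: 4700 * 0.144 = 677  |  3900 * 0.146 = 569 → total 1246
Group 2: 12600 * 0.987 = 12436
Group 3: 10200 * 0.978 = 9976
Group 4: 4700 * 0.966 = 4540
Group 5: 3900 * 0.952 + 2850 * 0.642 = 3713 + 1830 = 5543
Giving 1246 / 12436 / 9976 / 4540 / 5543.
After projecting period 2:
Births: 9976 * 0.144 = 1437  |  4540 * 0.146 = 663 → total 2100
Group 2: 1246 * 0.987 = 1230
Group 3: 12436 * 0.978 = 12162
Group 4: 9976 * 0.966 = 9637
Group 5: 4540 * 0.952 + 5543 * 0.642 = 4322 + 3559 = 7881
Giving 2100 / 1230 / 12162 / 9637 / 7881.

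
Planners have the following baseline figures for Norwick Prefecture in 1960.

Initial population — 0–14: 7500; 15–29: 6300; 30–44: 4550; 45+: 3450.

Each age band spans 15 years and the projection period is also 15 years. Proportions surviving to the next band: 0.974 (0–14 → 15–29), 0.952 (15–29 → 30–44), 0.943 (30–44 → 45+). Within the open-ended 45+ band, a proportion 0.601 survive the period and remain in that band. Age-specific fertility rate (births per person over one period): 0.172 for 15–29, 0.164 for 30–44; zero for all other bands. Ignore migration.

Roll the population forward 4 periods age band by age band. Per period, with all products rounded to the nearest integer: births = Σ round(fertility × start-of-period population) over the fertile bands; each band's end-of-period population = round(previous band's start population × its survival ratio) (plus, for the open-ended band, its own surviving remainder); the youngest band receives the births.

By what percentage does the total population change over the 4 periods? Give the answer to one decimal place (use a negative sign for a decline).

-39.9

Numbering the bands 1..4 from youngest to oldest:
After projecting period 1:
Births: 6300 × 0.172 = 1084  |  4550 × 0.164 = 746 → 1830
Band 2: 7500 × 0.974 = 7305
Band 3: 6300 × 0.952 = 5998
Band 4: 4550 × 0.943 + 3450 × 0.601 = 4291 + 2073 = 6364
Giving 1830 / 7305 / 5998 / 6364.
After projecting period 2:
Births: 7305 × 0.172 = 1256  |  5998 × 0.164 = 984 → 2240
Band 2: 1830 × 0.974 = 1782
Band 3: 7305 × 0.952 = 6954
Band 4: 5998 × 0.943 + 6364 × 0.601 = 5656 + 3825 = 9481
Giving 2240 / 1782 / 6954 / 9481.
After projecting period 3:
Births: 1782 × 0.172 = 307  |  6954 × 0.164 = 1140 → 1447
Band 2: 2240 × 0.974 = 2182
Band 3: 1782 × 0.952 = 1696
Band 4: 6954 × 0.943 + 9481 × 0.601 = 6558 + 5698 = 12256
Giving 1447 / 2182 / 1696 / 12256.
After projecting period 4:
Births: 2182 × 0.172 = 375  |  1696 × 0.164 = 278 → 653
Band 2: 1447 × 0.974 = 1409
Band 3: 2182 × 0.952 = 2077
Band 4: 1696 × 0.943 + 12256 × 0.601 = 1599 + 7366 = 8965
Giving 653 / 1409 / 2077 / 8965.
Total: 21800 → 13104; change = -8696; percentage change = -39.9%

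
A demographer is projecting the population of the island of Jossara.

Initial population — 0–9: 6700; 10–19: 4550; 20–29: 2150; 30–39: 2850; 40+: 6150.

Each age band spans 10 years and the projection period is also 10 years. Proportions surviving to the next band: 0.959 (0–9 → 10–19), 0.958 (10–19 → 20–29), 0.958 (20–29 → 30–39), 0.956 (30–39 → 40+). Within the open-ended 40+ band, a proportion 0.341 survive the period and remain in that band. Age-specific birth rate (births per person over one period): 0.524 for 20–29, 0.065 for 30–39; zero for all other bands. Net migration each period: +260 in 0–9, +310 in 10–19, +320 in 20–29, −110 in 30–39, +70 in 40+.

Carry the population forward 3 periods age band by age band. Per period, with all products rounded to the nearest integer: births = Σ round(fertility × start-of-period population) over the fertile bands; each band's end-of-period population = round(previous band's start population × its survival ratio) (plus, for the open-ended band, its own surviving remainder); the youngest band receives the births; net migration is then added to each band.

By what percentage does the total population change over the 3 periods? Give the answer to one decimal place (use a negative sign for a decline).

[period 1]
Births: 2150 × 0.524 = 1127  |  2850 × 0.065 = 185 — total 1312
10–19: 6700 × 0.959 = 6425
20–29: 4550 × 0.958 = 4359
30–39: 2150 × 0.958 = 2060
40+: 2850 × 0.956 + 6150 × 0.341 = 2725 + 2097 = 4822
Net migration: 0–9 + 260 → 1572; 10–19 + 310 → 6735; 20–29 + 320 → 4679; 30–39 − 110 → 1950; 40+ + 70 → 4892
Giving 1572 / 6735 / 4679 / 1950 / 4892.
[period 2]
Births: 4679 × 0.524 = 2452  |  1950 × 0.065 = 127 — total 2579
10–19: 1572 × 0.959 = 1508
20–29: 6735 × 0.958 = 6452
30–39: 4679 × 0.958 = 4482
40+: 1950 × 0.956 + 4892 × 0.341 = 1864 + 1668 = 3532
Net migration: 0–9 + 260 → 2839; 10–19 + 310 → 1818; 20–29 + 320 → 6772; 30–39 − 110 → 4372; 40+ + 70 → 3602
Giving 2839 / 1818 / 6772 / 4372 / 3602.
[period 3]
Births: 6772 × 0.524 = 3549  |  4372 × 0.065 = 284 — total 3833
10–19: 2839 × 0.959 = 2723
20–29: 1818 × 0.958 = 1742
30–39: 6772 × 0.958 = 6488
40+: 4372 × 0.956 + 3602 × 0.341 = 4180 + 1228 = 5408
Net migration: 0–9 + 260 → 4093; 10–19 + 310 → 3033; 20–29 + 320 → 2062; 30–39 − 110 → 6378; 40+ + 70 → 5478
Giving 4093 / 3033 / 2062 / 6378 / 5478.
Total: 22400 → 21044; change = -1356; percentage change = -6.1%

-6.1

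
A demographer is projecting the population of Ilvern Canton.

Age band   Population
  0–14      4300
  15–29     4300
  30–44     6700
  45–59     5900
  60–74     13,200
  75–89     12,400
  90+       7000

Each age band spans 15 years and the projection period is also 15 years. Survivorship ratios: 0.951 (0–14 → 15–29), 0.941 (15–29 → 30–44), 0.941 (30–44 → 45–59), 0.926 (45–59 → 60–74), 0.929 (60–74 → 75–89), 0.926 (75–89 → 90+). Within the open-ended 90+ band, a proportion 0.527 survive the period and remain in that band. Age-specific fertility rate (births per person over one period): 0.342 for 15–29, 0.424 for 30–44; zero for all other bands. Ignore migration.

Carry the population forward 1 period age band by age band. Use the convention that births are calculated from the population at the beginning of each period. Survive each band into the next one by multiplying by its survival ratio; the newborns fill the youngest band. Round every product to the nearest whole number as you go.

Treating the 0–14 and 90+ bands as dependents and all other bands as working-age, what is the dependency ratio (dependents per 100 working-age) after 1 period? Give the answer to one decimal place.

60.6

After projecting period 1:
Births: 4300 * 0.342 = 1471  |  6700 * 0.424 = 2841 ⇒ total 4312
15–29: 4300 * 0.951 = 4089
30–44: 4300 * 0.941 = 4046
45–59: 6700 * 0.941 = 6305
60–74: 5900 * 0.926 = 5463
75–89: 13200 * 0.929 = 12263
90+: 12400 * 0.926 + 7000 * 0.527 = 11482 + 3689 = 15171
End of period: [4312, 4089, 4046, 6305, 5463, 12263, 15171]
Dependents (band 0–14 + band 90+) = 4312 + 15171 = 19483; working-age = 32166; ratio = 19483/32166 × 100 = 60.6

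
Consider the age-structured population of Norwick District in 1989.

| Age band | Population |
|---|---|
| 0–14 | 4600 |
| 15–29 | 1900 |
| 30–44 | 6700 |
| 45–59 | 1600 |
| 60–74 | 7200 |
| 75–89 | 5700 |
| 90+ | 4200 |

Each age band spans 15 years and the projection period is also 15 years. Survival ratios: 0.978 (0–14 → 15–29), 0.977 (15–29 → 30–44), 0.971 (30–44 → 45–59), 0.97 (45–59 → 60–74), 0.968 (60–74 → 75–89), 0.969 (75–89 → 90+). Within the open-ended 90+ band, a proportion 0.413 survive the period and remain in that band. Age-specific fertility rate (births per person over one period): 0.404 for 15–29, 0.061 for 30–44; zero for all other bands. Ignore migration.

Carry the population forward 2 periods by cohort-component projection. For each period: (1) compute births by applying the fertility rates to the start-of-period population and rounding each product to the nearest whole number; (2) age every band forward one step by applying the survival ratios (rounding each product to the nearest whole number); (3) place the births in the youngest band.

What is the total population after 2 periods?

Let band 1 be 0–14 through band 7 = 90+.
After projecting period 1:
Births: 1900 * 0.404 = 768 ; 6700 * 0.061 = 409 → 1177
Band 2: 4600 * 0.978 = 4499
Band 3: 1900 * 0.977 = 1856
Band 4: 6700 * 0.971 = 6506
Band 5: 1600 * 0.97 = 1552
Band 6: 7200 * 0.968 = 6970
Band 7: 5700 * 0.969 + 4200 * 0.413 = 5523 + 1735 = 7258
End of period: [1177, 4499, 1856, 6506, 1552, 6970, 7258]
After projecting period 2:
Births: 4499 * 0.404 = 1818 ; 1856 * 0.061 = 113 → 1931
Band 2: 1177 * 0.978 = 1151
Band 3: 4499 * 0.977 = 4396
Band 4: 1856 * 0.971 = 1802
Band 5: 6506 * 0.97 = 6311
Band 6: 1552 * 0.968 = 1502
Band 7: 6970 * 0.969 + 7258 * 0.413 = 6754 + 2998 = 9752
End of period: [1931, 1151, 4396, 1802, 6311, 1502, 9752]
Total after period 2: 1931 + 1151 + 4396 + 1802 + 6311 + 1502 + 9752 = 26845

26845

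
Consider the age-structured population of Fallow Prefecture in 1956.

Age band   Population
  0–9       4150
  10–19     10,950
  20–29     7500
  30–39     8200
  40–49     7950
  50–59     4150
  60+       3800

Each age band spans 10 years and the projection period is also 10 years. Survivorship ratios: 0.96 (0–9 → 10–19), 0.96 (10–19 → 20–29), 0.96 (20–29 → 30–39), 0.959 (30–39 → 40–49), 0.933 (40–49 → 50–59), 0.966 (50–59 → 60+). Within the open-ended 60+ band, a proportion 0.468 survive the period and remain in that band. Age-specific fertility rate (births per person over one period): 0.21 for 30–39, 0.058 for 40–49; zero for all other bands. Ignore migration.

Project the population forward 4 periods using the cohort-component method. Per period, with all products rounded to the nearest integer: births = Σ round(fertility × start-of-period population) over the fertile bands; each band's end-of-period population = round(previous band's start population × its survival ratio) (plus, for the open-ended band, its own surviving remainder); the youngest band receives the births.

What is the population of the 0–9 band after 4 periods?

Numbering the groups 1..7 from youngest to oldest:
[period 1]
Births: 8200 * 0.21 = 1722, 7950 * 0.058 = 461 ⇒ total 2183
Group 2: 4150 * 0.96 = 3984
Group 3: 10950 * 0.96 = 10512
Group 4: 7500 * 0.96 = 7200
Group 5: 8200 * 0.959 = 7864
Group 6: 7950 * 0.933 = 7417
Group 7: 4150 * 0.966 + 3800 * 0.468 = 4009 + 1778 = 5787
→ [2183, 3984, 10512, 7200, 7864, 7417, 5787]
[period 2]
Births: 7200 * 0.21 = 1512, 7864 * 0.058 = 456 ⇒ total 1968
Group 2: 2183 * 0.96 = 2096
Group 3: 3984 * 0.96 = 3825
Group 4: 10512 * 0.96 = 10092
Group 5: 7200 * 0.959 = 6905
Group 6: 7864 * 0.933 = 7337
Group 7: 7417 * 0.966 + 5787 * 0.468 = 7165 + 2708 = 9873
→ [1968, 2096, 3825, 10092, 6905, 7337, 9873]
[period 3]
Births: 10092 * 0.21 = 2119, 6905 * 0.058 = 400 ⇒ total 2519
Group 2: 1968 * 0.96 = 1889
Group 3: 2096 * 0.96 = 2012
Group 4: 3825 * 0.96 = 3672
Group 5: 10092 * 0.959 = 9678
Group 6: 6905 * 0.933 = 6442
Group 7: 7337 * 0.966 + 9873 * 0.468 = 7088 + 4621 = 11709
→ [2519, 1889, 2012, 3672, 9678, 6442, 11709]
[period 4]
Births: 3672 * 0.21 = 771, 9678 * 0.058 = 561 ⇒ total 1332
Group 2: 2519 * 0.96 = 2418
Group 3: 1889 * 0.96 = 1813
Group 4: 2012 * 0.96 = 1932
Group 5: 3672 * 0.959 = 3521
Group 6: 9678 * 0.933 = 9030
Group 7: 6442 * 0.966 + 11709 * 0.468 = 6223 + 5480 = 11703
→ [1332, 2418, 1813, 1932, 3521, 9030, 11703]

1332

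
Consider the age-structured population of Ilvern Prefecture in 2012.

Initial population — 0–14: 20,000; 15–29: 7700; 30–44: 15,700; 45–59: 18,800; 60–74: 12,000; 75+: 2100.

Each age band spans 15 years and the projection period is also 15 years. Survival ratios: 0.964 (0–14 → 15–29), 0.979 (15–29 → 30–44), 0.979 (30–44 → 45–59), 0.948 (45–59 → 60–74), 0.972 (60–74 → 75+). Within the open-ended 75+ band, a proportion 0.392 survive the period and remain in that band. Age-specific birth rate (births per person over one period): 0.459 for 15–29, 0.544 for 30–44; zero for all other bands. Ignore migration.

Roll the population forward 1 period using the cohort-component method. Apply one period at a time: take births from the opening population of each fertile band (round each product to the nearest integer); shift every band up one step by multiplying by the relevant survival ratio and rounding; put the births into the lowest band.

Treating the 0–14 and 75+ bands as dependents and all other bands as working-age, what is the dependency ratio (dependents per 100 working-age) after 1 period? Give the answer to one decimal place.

[period 1]
Births: 7700 * 0.459 = 3534, 15700 * 0.544 = 8541 → 12075
15–29: 20000 * 0.964 = 19280
30–44: 7700 * 0.979 = 7538
45–59: 15700 * 0.979 = 15370
60–74: 18800 * 0.948 = 17822
75+: 12000 * 0.972 + 2100 * 0.392 = 11664 + 823 = 12487
Population now: 0–14=12075, 15–29=19280, 30–44=7538, 45–59=15370, 60–74=17822, 75+=12487
Dependents (band 0–14 + band 75+) = 12075 + 12487 = 24562; working-age = 60010; ratio = 24562/60010 × 100 = 40.9

40.9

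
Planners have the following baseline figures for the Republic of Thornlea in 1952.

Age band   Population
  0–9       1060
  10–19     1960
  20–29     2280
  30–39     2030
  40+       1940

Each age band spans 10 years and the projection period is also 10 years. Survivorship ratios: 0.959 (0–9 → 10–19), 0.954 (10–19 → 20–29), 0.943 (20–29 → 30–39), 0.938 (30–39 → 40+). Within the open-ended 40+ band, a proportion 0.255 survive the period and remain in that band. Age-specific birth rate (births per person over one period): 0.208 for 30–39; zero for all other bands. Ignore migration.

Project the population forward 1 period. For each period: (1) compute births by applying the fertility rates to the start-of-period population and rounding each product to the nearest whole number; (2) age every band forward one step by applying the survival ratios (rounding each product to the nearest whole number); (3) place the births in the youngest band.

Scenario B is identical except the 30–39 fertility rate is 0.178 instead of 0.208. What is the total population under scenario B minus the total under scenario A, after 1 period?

After projecting period 1:
Births: 2030 * 0.208 = 422
10–19: 1060 * 0.959 = 1017
20–29: 1960 * 0.954 = 1870
30–39: 2280 * 0.943 = 2150
40+: 2030 * 0.938 + 1940 * 0.255 = 1904 + 495 = 2399
Giving 422 / 1017 / 1870 / 2150 / 2399.
Scenario A total after 1 period: 7858
Scenario B projection —
After projecting period 1:
Births: 2030 * 0.178 = 361
10–19: 1060 * 0.959 = 1017
20–29: 1960 * 0.954 = 1870
30–39: 2280 * 0.943 = 2150
40+: 2030 * 0.938 + 1940 * 0.255 = 1904 + 495 = 2399
Giving 361 / 1017 / 1870 / 2150 / 2399.
Scenario B total after 1 period: 7797
Difference B − A = 7797 − 7858 = -61

-61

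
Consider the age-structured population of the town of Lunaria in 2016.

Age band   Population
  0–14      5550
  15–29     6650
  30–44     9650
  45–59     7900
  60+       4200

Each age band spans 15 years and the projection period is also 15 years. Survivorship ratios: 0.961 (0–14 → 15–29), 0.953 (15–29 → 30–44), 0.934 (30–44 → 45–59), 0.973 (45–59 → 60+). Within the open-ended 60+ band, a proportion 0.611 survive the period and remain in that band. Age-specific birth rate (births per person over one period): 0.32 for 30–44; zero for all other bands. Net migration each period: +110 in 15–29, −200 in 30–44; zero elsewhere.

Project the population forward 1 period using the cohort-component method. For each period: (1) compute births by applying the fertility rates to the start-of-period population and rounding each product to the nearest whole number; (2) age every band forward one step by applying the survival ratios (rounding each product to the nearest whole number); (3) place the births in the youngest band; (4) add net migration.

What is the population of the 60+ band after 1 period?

(Groups numbered youngest = 1 to oldest = 5.)
Period 1:
Births: 9650 * 0.32 = 3088
Group 2: 5550 * 0.961 = 5334
Group 3: 6650 * 0.953 = 6337
Group 4: 9650 * 0.934 = 9013
Group 5: 7900 * 0.973 + 4200 * 0.611 = 7687 + 2566 = 10253
Net migration: Group 2 + 110 → 5444; Group 3 − 200 → 6137
→ [3088, 5444, 6137, 9013, 10253]

10253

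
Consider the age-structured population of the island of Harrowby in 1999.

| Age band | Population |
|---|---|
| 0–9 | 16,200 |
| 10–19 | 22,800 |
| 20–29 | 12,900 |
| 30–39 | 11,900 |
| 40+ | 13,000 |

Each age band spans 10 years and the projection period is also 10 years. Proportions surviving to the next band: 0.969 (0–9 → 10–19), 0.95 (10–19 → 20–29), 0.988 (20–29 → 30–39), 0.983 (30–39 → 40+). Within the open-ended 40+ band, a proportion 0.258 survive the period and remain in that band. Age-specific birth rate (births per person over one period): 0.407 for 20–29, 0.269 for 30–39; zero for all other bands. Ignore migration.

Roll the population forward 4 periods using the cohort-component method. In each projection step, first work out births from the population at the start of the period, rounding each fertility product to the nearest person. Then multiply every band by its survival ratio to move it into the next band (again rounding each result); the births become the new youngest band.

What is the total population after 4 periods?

58551

[period 1]
Births: 12900 × 0.407 = 5250 ; 11900 × 0.269 = 3201 → total 8451
10–19: 16200 × 0.969 = 15698
20–29: 22800 × 0.95 = 21660
30–39: 12900 × 0.988 = 12745
40+: 11900 × 0.983 + 13000 × 0.258 = 11698 + 3354 = 15052
Population now: 0–9=8451, 10–19=15698, 20–29=21660, 30–39=12745, 40+=15052
[period 2]
Births: 21660 × 0.407 = 8816 ; 12745 × 0.269 = 3428 → total 12244
10–19: 8451 × 0.969 = 8189
20–29: 15698 × 0.95 = 14913
30–39: 21660 × 0.988 = 21400
40+: 12745 × 0.983 + 15052 × 0.258 = 12528 + 3883 = 16411
Population now: 0–9=12244, 10–19=8189, 20–29=14913, 30–39=21400, 40+=16411
[period 3]
Births: 14913 × 0.407 = 6070 ; 21400 × 0.269 = 5757 → total 11827
10–19: 12244 × 0.969 = 11864
20–29: 8189 × 0.95 = 7780
30–39: 14913 × 0.988 = 14734
40+: 21400 × 0.983 + 16411 × 0.258 = 21036 + 4234 = 25270
Population now: 0–9=11827, 10–19=11864, 20–29=7780, 30–39=14734, 40+=25270
[period 4]
Births: 7780 × 0.407 = 3166 ; 14734 × 0.269 = 3963 → total 7129
10–19: 11827 × 0.969 = 11460
20–29: 11864 × 0.95 = 11271
30–39: 7780 × 0.988 = 7687
40+: 14734 × 0.983 + 25270 × 0.258 = 14484 + 6520 = 21004
Population now: 0–9=7129, 10–19=11460, 20–29=11271, 30–39=7687, 40+=21004
Total after period 4: 7129 + 11460 + 11271 + 7687 + 21004 = 58551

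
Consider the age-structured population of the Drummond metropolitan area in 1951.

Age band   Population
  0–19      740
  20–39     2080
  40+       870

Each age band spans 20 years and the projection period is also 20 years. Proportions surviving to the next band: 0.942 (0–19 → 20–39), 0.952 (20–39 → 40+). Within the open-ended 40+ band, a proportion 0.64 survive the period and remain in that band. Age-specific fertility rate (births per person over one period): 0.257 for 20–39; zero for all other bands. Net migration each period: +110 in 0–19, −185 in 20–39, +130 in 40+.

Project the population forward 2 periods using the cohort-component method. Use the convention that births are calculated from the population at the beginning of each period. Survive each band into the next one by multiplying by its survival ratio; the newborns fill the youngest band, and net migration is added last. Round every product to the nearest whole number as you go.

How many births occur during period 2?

(Groups numbered youngest = 1 to oldest = 3.)
— Period 1 —
Births: 2080 × 0.257 = 535
Group 2: 740 × 0.942 = 697
Group 3: 2080 × 0.952 + 870 × 0.64 = 1980 + 557 = 2537
Net migration: Group 1 + 110 → 645; Group 2 − 185 → 512; Group 3 + 130 → 2667
Population now: 0–19=645, 20–39=512, 40+=2667
— Period 2 —
Births: 512 × 0.257 = 132
Group 2: 645 × 0.942 = 608
Group 3: 512 × 0.952 + 2667 × 0.64 = 487 + 1707 = 2194
Net migration: Group 1 + 110 → 242; Group 2 − 185 → 423; Group 3 + 130 → 2324
Population now: 0–19=242, 20–39=423, 40+=2324

132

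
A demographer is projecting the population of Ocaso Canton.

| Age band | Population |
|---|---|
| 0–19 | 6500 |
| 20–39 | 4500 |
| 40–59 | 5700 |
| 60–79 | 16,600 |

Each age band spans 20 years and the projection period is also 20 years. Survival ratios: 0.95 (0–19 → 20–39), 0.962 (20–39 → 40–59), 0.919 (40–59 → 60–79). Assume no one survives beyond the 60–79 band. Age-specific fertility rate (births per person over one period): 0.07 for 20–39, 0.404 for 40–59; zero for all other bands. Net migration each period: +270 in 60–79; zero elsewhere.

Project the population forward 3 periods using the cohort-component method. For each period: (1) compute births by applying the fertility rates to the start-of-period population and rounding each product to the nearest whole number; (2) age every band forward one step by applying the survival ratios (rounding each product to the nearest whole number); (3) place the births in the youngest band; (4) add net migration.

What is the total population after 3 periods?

Let group 1 be 0–19 through group 4 = 60–79.
Period 1:
Births: 4500 * 0.07 = 315 ; 5700 * 0.404 = 2303 → 2618
Group 2: 6500 * 0.95 = 6175
Group 3: 4500 * 0.962 = 4329
Group 4: 5700 * 0.919 = 5238
Net migration: Group 4 + 270 → 5508
Population now: 0–19=2618, 20–39=6175, 40–59=4329, 60–79=5508
Period 2:
Births: 6175 * 0.07 = 432 ; 4329 * 0.404 = 1749 → 2181
Group 2: 2618 * 0.95 = 2487
Group 3: 6175 * 0.962 = 5940
Group 4: 4329 * 0.919 = 3978
Net migration: Group 4 + 270 → 4248
Population now: 0–19=2181, 20–39=2487, 40–59=5940, 60–79=4248
Period 3:
Births: 2487 * 0.07 = 174 ; 5940 * 0.404 = 2400 → 2574
Group 2: 2181 * 0.95 = 2072
Group 3: 2487 * 0.962 = 2392
Group 4: 5940 * 0.919 = 5459
Net migration: Group 4 + 270 → 5729
Population now: 0–19=2574, 20–39=2072, 40–59=2392, 60–79=5729
Total after period 3: 2574 + 2072 + 2392 + 5729 = 12767

12767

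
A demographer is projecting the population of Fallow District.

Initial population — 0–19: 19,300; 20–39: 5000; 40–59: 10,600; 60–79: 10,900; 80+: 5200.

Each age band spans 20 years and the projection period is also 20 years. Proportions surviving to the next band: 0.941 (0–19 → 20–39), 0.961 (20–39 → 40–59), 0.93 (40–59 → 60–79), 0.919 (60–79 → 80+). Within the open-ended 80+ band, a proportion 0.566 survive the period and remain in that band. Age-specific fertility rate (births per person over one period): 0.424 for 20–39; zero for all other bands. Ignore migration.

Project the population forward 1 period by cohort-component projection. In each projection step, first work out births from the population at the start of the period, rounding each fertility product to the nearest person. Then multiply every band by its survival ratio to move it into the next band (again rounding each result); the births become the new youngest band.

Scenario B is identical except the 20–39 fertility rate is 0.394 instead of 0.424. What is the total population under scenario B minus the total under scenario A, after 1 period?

Period 1.
Births: 5000 * 0.424 = 2120
20–39: 19300 * 0.941 = 18161
40–59: 5000 * 0.961 = 4805
60–79: 10600 * 0.93 = 9858
80+: 10900 * 0.919 + 5200 * 0.566 = 10017 + 2943 = 12960
Population now: 0–19=2120, 20–39=18161, 40–59=4805, 60–79=9858, 80+=12960
Scenario A total after 1 period: 47904
Scenario B projection —
Period 1.
Births: 5000 * 0.394 = 1970
20–39: 19300 * 0.941 = 18161
40–59: 5000 * 0.961 = 4805
60–79: 10600 * 0.93 = 9858
80+: 10900 * 0.919 + 5200 * 0.566 = 10017 + 2943 = 12960
Population now: 0–19=1970, 20–39=18161, 40–59=4805, 60–79=9858, 80+=12960
Scenario B total after 1 period: 47754
Difference B − A = 47754 − 47904 = -150

-150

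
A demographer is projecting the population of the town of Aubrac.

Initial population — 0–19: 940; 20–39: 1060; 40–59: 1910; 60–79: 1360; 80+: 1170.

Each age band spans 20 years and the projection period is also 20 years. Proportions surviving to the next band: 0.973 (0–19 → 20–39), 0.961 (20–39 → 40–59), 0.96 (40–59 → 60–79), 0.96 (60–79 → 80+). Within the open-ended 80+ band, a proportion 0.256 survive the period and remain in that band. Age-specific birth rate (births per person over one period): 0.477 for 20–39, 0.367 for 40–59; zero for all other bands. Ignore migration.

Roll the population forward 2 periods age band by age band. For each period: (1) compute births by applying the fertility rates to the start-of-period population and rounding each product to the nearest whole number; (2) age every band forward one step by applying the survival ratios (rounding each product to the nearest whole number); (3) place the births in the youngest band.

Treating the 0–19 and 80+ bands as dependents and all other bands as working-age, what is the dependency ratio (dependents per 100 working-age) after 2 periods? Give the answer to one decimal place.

98.4

(Groups numbered youngest = 1 to oldest = 5.)
After projecting period 1:
Births: 1060 * 0.477 = 506 ; 1910 * 0.367 = 701 → total 1207
Group 2: 940 * 0.973 = 915
Group 3: 1060 * 0.961 = 1019
Group 4: 1910 * 0.96 = 1834
Group 5: 1360 * 0.96 + 1170 * 0.256 = 1306 + 300 = 1606
Giving 1207 / 915 / 1019 / 1834 / 1606.
After projecting period 2:
Births: 915 * 0.477 = 436 ; 1019 * 0.367 = 374 → total 810
Group 2: 1207 * 0.973 = 1174
Group 3: 915 * 0.961 = 879
Group 4: 1019 * 0.96 = 978
Group 5: 1834 * 0.96 + 1606 * 0.256 = 1761 + 411 = 2172
Giving 810 / 1174 / 879 / 978 / 2172.
Dependents (band 0–19 + band 80+) = 810 + 2172 = 2982; working-age = 3031; ratio = 2982/3031 × 100 = 98.4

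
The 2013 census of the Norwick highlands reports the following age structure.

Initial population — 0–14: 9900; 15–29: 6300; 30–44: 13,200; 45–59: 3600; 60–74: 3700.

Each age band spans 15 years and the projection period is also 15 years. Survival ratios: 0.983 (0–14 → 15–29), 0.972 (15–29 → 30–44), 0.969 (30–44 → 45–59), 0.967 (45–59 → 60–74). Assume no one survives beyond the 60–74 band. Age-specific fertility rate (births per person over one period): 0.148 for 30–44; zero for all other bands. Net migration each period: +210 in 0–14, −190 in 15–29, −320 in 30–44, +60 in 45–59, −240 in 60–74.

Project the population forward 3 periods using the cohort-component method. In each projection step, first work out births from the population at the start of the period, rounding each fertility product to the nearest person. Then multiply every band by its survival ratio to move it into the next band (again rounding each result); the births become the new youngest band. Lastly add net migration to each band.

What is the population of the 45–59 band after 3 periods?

— Period 1 —
Births: 13200 × 0.148 = 1954
15–29: 9900 × 0.983 = 9732
30–44: 6300 × 0.972 = 6124
45–59: 13200 × 0.969 = 12791
60–74: 3600 × 0.967 = 3481
Net migration: 0–14 + 210 → 2164; 15–29 − 190 → 9542; 30–44 − 320 → 5804; 45–59 + 60 → 12851; 60–74 − 240 → 3241
Giving 2164 / 9542 / 5804 / 12851 / 3241.
— Period 2 —
Births: 5804 × 0.148 = 859
15–29: 2164 × 0.983 = 2127
30–44: 9542 × 0.972 = 9275
45–59: 5804 × 0.969 = 5624
60–74: 12851 × 0.967 = 12427
Net migration: 0–14 + 210 → 1069; 15–29 − 190 → 1937; 30–44 − 320 → 8955; 45–59 + 60 → 5684; 60–74 − 240 → 12187
Giving 1069 / 1937 / 8955 / 5684 / 12187.
— Period 3 —
Births: 8955 × 0.148 = 1325
15–29: 1069 × 0.983 = 1051
30–44: 1937 × 0.972 = 1883
45–59: 8955 × 0.969 = 8677
60–74: 5684 × 0.967 = 5496
Net migration: 0–14 + 210 → 1535; 15–29 − 190 → 861; 30–44 − 320 → 1563; 45–59 + 60 → 8737; 60–74 − 240 → 5256
Giving 1535 / 861 / 1563 / 8737 / 5256.

8737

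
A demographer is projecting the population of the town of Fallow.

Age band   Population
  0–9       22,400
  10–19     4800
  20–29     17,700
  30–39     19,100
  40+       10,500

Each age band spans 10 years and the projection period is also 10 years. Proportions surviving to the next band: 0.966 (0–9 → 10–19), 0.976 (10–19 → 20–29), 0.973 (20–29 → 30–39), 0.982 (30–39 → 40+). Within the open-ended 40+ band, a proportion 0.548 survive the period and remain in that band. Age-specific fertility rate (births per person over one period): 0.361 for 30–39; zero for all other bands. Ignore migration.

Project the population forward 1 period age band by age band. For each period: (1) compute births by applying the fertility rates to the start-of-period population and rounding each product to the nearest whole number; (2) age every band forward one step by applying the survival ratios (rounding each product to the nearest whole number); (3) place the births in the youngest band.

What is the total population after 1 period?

74950

Numbering the bands 1..5 from youngest to oldest:
After projecting period 1:
Births: 19100 × 0.361 = 6895
Band 2: 22400 × 0.966 = 21638
Band 3: 4800 × 0.976 = 4685
Band 4: 17700 × 0.973 = 17222
Band 5: 19100 × 0.982 + 10500 × 0.548 = 18756 + 5754 = 24510
Giving 6895 / 21638 / 4685 / 17222 / 24510.
Total after period 1: 6895 + 21638 + 4685 + 17222 + 24510 = 74950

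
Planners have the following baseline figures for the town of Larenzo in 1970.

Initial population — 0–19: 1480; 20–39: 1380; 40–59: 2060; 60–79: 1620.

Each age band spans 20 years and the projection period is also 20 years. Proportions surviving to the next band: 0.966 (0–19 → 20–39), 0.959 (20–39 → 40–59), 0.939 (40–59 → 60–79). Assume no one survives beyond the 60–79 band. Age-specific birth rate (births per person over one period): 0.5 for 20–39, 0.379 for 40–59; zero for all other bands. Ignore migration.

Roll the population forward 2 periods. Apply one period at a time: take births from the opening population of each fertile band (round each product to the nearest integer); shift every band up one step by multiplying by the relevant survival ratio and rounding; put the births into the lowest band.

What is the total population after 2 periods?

Numbering the bands 1..4 from youngest to oldest:
Period 1.
Births: 1380 × 0.5 = 690  |  2060 × 0.379 = 781 — total 1471
Band 2: 1480 × 0.966 = 1430
Band 3: 1380 × 0.959 = 1323
Band 4: 2060 × 0.939 = 1934
→ [1471, 1430, 1323, 1934]
Period 2.
Births: 1430 × 0.5 = 715  |  1323 × 0.379 = 501 — total 1216
Band 2: 1471 × 0.966 = 1421
Band 3: 1430 × 0.959 = 1371
Band 4: 1323 × 0.939 = 1242
→ [1216, 1421, 1371, 1242]
Total after period 2: 1216 + 1421 + 1371 + 1242 = 5250

5250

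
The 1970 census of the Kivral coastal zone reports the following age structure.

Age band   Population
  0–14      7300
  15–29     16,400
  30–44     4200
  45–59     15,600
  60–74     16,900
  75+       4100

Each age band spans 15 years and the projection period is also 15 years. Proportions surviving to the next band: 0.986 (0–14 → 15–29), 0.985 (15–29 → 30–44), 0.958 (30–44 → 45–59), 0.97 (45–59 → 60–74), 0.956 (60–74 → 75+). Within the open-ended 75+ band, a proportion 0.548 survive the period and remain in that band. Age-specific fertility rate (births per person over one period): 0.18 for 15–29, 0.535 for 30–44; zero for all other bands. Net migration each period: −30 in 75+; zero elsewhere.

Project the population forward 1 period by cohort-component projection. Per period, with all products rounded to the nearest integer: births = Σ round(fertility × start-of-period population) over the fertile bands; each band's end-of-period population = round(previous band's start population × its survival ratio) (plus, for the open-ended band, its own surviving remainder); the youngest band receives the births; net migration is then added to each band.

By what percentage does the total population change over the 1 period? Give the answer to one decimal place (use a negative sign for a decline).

2.4

Period 1:
Births: 16400 * 0.18 = 2952  |  4200 * 0.535 = 2247 → 5199
15–29: 7300 * 0.986 = 7198
30–44: 16400 * 0.985 = 16154
45–59: 4200 * 0.958 = 4024
60–74: 15600 * 0.97 = 15132
75+: 16900 * 0.956 + 4100 * 0.548 = 16156 + 2247 = 18403
Net migration: 75+ − 30 → 18373
End of period: [5199, 7198, 16154, 4024, 15132, 18373]
Total: 64500 → 66080; change = 1580; percentage change = 2.4%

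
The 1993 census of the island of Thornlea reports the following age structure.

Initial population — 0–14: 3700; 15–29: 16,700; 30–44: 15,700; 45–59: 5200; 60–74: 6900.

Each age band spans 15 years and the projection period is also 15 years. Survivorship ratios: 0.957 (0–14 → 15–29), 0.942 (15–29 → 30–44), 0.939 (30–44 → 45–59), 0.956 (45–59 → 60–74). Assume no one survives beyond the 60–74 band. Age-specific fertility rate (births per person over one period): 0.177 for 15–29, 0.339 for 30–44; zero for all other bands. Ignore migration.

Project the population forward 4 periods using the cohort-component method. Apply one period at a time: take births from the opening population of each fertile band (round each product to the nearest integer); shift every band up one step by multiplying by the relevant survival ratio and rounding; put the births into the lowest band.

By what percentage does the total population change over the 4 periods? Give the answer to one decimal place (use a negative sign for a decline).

After projecting period 1:
Births: 16700 * 0.177 = 2956 ; 15700 * 0.339 = 5322 → total 8278
15–29: 3700 * 0.957 = 3541
30–44: 16700 * 0.942 = 15731
45–59: 15700 * 0.939 = 14742
60–74: 5200 * 0.956 = 4971
End of period: [8278, 3541, 15731, 14742, 4971]
After projecting period 2:
Births: 3541 * 0.177 = 627 ; 15731 * 0.339 = 5333 → total 5960
15–29: 8278 * 0.957 = 7922
30–44: 3541 * 0.942 = 3336
45–59: 15731 * 0.939 = 14771
60–74: 14742 * 0.956 = 14093
End of period: [5960, 7922, 3336, 14771, 14093]
After projecting period 3:
Births: 7922 * 0.177 = 1402 ; 3336 * 0.339 = 1131 → total 2533
15–29: 5960 * 0.957 = 5704
30–44: 7922 * 0.942 = 7463
45–59: 3336 * 0.939 = 3133
60–74: 14771 * 0.956 = 14121
End of period: [2533, 5704, 7463, 3133, 14121]
After projecting period 4:
Births: 5704 * 0.177 = 1010 ; 7463 * 0.339 = 2530 → total 3540
15–29: 2533 * 0.957 = 2424
30–44: 5704 * 0.942 = 5373
45–59: 7463 * 0.939 = 7008
60–74: 3133 * 0.956 = 2995
End of period: [3540, 2424, 5373, 7008, 2995]
Total: 48200 → 21340; change = -26860; percentage change = -55.7%

-55.7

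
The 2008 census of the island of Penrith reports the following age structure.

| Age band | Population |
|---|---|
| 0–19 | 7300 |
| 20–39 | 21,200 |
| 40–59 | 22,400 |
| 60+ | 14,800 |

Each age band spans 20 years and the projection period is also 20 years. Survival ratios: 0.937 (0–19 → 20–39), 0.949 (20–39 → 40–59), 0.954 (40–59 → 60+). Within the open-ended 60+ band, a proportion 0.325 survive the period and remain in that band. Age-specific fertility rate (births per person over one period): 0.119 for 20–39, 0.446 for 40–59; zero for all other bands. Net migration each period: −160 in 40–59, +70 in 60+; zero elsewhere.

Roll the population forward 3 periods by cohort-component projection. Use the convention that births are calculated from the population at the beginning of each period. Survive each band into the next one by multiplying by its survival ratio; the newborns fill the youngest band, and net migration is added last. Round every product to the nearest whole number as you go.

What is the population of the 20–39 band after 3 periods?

Period 1:
Births: 21200 × 0.119 = 2523 ; 22400 × 0.446 = 9990 — total 12513
20–39: 7300 × 0.937 = 6840
40–59: 21200 × 0.949 = 20119
60+: 22400 × 0.954 + 14800 × 0.325 = 21370 + 4810 = 26180
Net migration: 40–59 − 160 → 19959; 60+ + 70 → 26250
Giving 12513 / 6840 / 19959 / 26250.
Period 2:
Births: 6840 × 0.119 = 814 ; 19959 × 0.446 = 8902 — total 9716
20–39: 12513 × 0.937 = 11725
40–59: 6840 × 0.949 = 6491
60+: 19959 × 0.954 + 26250 × 0.325 = 19041 + 8531 = 27572
Net migration: 40–59 − 160 → 6331; 60+ + 70 → 27642
Giving 9716 / 11725 / 6331 / 27642.
Period 3:
Births: 11725 × 0.119 = 1395 ; 6331 × 0.446 = 2824 — total 4219
20–39: 9716 × 0.937 = 9104
40–59: 11725 × 0.949 = 11127
60+: 6331 × 0.954 + 27642 × 0.325 = 6040 + 8984 = 15024
Net migration: 40–59 − 160 → 10967; 60+ + 70 → 15094
Giving 4219 / 9104 / 10967 / 15094.

9104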